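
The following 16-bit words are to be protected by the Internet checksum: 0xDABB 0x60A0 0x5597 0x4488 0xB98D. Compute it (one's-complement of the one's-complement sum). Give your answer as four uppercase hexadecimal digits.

One's-complement addition (fold any carry out of bit 15 back into bit 0):
  0xDABB + 0x60A0 = 0x13B5B → wrap carry → 0x3B5C
  0x3B5C + 0x5597 = 0x090F3
  0x90F3 + 0x4488 = 0x0D57B
  0xD57B + 0xB98D = 0x18F08 → wrap carry → 0x8F09
One's-complement sum = 0x8F09.
Checksum = ~0x8F09 & 0xFFFF = 0x70F6.

70F6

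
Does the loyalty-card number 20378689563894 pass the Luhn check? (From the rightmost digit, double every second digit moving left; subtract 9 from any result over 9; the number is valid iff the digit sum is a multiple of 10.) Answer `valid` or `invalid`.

From the right, keep odd positions and double even positions (subtract 9 from any doubled value over 9):
  doubled (positions 2,4,...): 9 6 1 7 7 6 4 → sum 40
  kept (positions 1,3,...): 4 8 6 9 6 7 0 → sum 40
Total = 80.
80 mod 10 = 0, so the number is valid.

valid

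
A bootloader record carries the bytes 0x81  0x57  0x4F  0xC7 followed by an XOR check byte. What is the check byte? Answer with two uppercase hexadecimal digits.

XOR the bytes together:
  start with 0x81
  0x81 ⊕ 0x57 = 0xD6
  0xD6 ⊕ 0x4F = 0x99
  0x99 ⊕ 0xC7 = 0x5E

5E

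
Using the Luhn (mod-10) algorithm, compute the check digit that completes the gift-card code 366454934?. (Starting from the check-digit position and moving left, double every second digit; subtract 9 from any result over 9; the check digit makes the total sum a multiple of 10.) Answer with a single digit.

Partial digits right→left: 4 3 9 4 5 4 6 6 3
Double every second digit counting from the check-digit position (so the 1st, 3rd, 5th, ... of the partial from the right).
  doubled (with −9 where >9): 8 9 1 3 6 → sum 27
  kept as-is: 3 4 4 6 → sum 17
Total = 27 + 17 = 44.
Check digit = (10 − (44 mod 10)) mod 10 = 6.

6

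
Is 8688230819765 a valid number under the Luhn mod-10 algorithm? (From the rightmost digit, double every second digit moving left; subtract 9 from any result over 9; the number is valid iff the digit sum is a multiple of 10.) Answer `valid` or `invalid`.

From the right, keep odd positions and double even positions (subtract 9 from any doubled value over 9):
  doubled (positions 2,4,...): 3 9 7 6 7 3 → sum 35
  kept (positions 1,3,...): 5 7 1 0 2 8 8 → sum 31
Total = 66.
66 mod 10 = 6, so the number is invalid.

invalid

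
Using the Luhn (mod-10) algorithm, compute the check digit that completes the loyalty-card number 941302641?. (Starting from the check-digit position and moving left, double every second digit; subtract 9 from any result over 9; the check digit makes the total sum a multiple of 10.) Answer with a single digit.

1

Partial digits right→left: 1 4 6 2 0 3 1 4 9
Double every second digit counting from the check-digit position (so the 1st, 3rd, 5th, ... of the partial from the right).
  doubled (with −9 where >9): 2 3 0 2 9 → sum 16
  kept as-is: 4 2 3 4 → sum 13
Total = 16 + 13 = 29.
Check digit = (10 − (29 mod 10)) mod 10 = 1.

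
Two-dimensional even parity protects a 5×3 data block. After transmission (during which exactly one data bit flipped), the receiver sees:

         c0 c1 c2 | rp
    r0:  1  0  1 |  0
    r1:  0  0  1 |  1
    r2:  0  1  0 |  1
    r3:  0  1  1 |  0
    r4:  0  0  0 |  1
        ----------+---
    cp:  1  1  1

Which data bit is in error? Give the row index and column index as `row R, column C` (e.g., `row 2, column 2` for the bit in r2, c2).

Recompute each row's even parity and compare to rp:
  r0: data parity 0, sent rp 0 → ok
  r1: data parity 1, sent rp 1 → ok
  r2: data parity 1, sent rp 1 → ok
  r3: data parity 0, sent rp 0 → ok
  r4: data parity 0, sent rp 1 → mismatch
Recompute each column's even parity and compare to cp:
  c0: data parity 1, sent cp 1 → ok
  c1: data parity 0, sent cp 1 → mismatch
  c2: data parity 1, sent cp 1 → ok
Exactly one row (r4) and one column (c1) fail → the flipped bit is at their intersection.

row 4, column 1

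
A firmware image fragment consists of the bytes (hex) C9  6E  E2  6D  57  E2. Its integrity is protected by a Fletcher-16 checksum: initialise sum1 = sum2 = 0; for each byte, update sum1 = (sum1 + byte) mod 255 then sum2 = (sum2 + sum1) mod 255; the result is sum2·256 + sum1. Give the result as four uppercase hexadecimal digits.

48C2

Running sums (mod 255):
  after byte 0 (C9): sum1=201, sum2=201
  after byte 1 (6E): sum1=56, sum2=2
  after byte 2 (E2): sum1=27, sum2=29
  after byte 3 (6D): sum1=136, sum2=165
  after byte 4 (57): sum1=223, sum2=133
  after byte 5 (E2): sum1=194, sum2=72
Checksum = sum2·256 + sum1 = 72·256 + 194 = 18626 = 0x48C2.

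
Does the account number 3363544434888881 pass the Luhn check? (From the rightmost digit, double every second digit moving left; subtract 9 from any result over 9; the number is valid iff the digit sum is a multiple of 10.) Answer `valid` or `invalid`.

From the right, keep odd positions and double even positions (subtract 9 from any doubled value over 9):
  doubled (positions 2,4,...): 7 7 7 6 8 1 3 6 → sum 45
  kept (positions 1,3,...): 1 8 8 4 4 4 3 3 → sum 35
Total = 80.
80 mod 10 = 0, so the number is valid.

valid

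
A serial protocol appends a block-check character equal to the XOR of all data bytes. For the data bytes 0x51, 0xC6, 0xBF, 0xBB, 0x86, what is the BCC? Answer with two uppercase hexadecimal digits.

15

XOR the bytes together:
  start with 0x51
  0x51 ⊕ 0xC6 = 0x97
  0x97 ⊕ 0xBF = 0x28
  0x28 ⊕ 0xBB = 0x93
  0x93 ⊕ 0x86 = 0x15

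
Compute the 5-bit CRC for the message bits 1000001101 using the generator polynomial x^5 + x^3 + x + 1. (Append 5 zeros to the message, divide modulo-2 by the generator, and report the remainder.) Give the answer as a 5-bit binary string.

Append 5 zeros: 100000110100000. Divide by 101011 (XOR where the leading bit is 1):
  pos 0: 100000 XOR 101011 = 001011
  pos 2: 101111 XOR 101011 = 000100
  pos 5: 100010 XOR 101011 = 001001
  pos 7: 100100 XOR 101011 = 001111
  pos 9: 111100 XOR 101011 = 010111
Remainder (last 5 bits) = 10111. This is the CRC / FCS.

10111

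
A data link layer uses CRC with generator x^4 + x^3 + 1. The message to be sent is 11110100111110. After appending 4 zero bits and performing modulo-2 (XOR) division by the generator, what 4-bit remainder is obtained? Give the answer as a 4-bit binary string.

0000

Append 4 zeros: 111101001111100000. Divide by 11001 (XOR where the leading bit is 1):
  pos 0: 11110 XOR 11001 = 00111
  pos 2: 11110 XOR 11001 = 00111
  pos 4: 11101 XOR 11001 = 00100
  pos 6: 10011 XOR 11001 = 01010
  pos 7: 10101 XOR 11001 = 01100
  pos 8: 11001 XOR 11001 = 00000
Remainder (last 4 bits) = 0000. This is the CRC / FCS.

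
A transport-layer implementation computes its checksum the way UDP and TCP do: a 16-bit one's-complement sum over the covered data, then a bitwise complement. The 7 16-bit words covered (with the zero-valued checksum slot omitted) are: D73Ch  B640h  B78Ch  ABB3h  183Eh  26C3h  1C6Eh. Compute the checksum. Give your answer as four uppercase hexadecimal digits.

B3D2

One's-complement addition (fold any carry out of bit 15 back into bit 0):
  0xD73C + 0xB640 = 0x18D7C → wrap carry → 0x8D7D
  0x8D7D + 0xB78C = 0x14509 → wrap carry → 0x450A
  0x450A + 0xABB3 = 0x0F0BD
  0xF0BD + 0x183E = 0x108FB → wrap carry → 0x08FC
  0x08FC + 0x26C3 = 0x02FBF
  0x2FBF + 0x1C6E = 0x04C2D
One's-complement sum = 0x4C2D.
Checksum = ~0x4C2D & 0xFFFF = 0xB3D2.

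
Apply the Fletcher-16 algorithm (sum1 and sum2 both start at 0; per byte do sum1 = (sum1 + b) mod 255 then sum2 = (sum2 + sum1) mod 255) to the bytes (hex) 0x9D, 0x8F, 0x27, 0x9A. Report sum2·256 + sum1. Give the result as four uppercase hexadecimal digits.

Running sums (mod 255):
  after byte 0 (0x9D): sum1=157, sum2=157
  after byte 1 (0x8F): sum1=45, sum2=202
  after byte 2 (0x27): sum1=84, sum2=31
  after byte 3 (0x9A): sum1=238, sum2=14
Checksum = sum2·256 + sum1 = 14·256 + 238 = 3822 = 0x0EEE.

0EEE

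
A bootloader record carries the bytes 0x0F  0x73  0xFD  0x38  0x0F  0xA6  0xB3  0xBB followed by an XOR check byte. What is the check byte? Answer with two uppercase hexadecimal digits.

18

XOR the bytes together:
  start with 0x0F
  0x0F ⊕ 0x73 = 0x7C
  0x7C ⊕ 0xFD = 0x81
  0x81 ⊕ 0x38 = 0xB9
  0xB9 ⊕ 0x0F = 0xB6
  0xB6 ⊕ 0xA6 = 0x10
  0x10 ⊕ 0xB3 = 0xA3
  0xA3 ⊕ 0xBB = 0x18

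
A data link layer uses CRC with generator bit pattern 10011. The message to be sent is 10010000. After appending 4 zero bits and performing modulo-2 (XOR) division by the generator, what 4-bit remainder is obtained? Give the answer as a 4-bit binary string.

1011

Append 4 zeros: 100100000000. Divide by 10011 (XOR where the leading bit is 1):
  pos 0: 10010 XOR 10011 = 00001
  pos 4: 10000 XOR 10011 = 00011
  pos 7: 11000 XOR 10011 = 01011
Remainder (last 4 bits) = 1011. This is the CRC / FCS.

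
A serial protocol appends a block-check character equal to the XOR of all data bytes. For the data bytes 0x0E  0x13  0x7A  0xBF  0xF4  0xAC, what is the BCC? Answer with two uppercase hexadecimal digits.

XOR the bytes together:
  start with 0x0E
  0x0E ⊕ 0x13 = 0x1D
  0x1D ⊕ 0x7A = 0x67
  0x67 ⊕ 0xBF = 0xD8
  0xD8 ⊕ 0xF4 = 0x2C
  0x2C ⊕ 0xAC = 0x80

80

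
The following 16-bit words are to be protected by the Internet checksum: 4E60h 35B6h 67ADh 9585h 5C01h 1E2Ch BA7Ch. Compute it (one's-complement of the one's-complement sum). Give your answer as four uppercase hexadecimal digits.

4A0C

One's-complement addition (fold any carry out of bit 15 back into bit 0):
  0x4E60 + 0x35B6 = 0x08416
  0x8416 + 0x67AD = 0x0EBC3
  0xEBC3 + 0x9585 = 0x18148 → wrap carry → 0x8149
  0x8149 + 0x5C01 = 0x0DD4A
  0xDD4A + 0x1E2C = 0x0FB76
  0xFB76 + 0xBA7C = 0x1B5F2 → wrap carry → 0xB5F3
One's-complement sum = 0xB5F3.
Checksum = ~0xB5F3 & 0xFFFF = 0x4A0C.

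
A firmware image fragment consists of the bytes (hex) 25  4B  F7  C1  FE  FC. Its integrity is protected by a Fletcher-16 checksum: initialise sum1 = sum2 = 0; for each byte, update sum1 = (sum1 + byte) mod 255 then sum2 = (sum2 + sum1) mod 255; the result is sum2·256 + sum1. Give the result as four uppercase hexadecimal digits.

Running sums (mod 255):
  after byte 0 (25): sum1=37, sum2=37
  after byte 1 (4B): sum1=112, sum2=149
  after byte 2 (F7): sum1=104, sum2=253
  after byte 3 (C1): sum1=42, sum2=40
  after byte 4 (FE): sum1=41, sum2=81
  after byte 5 (FC): sum1=38, sum2=119
Checksum = sum2·256 + sum1 = 119·256 + 38 = 30502 = 0x7726.

7726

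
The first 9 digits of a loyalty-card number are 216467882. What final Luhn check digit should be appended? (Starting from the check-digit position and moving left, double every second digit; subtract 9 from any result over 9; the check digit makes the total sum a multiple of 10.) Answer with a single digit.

9

Partial digits right→left: 2 8 8 7 6 4 6 1 2
Double every second digit counting from the check-digit position (so the 1st, 3rd, 5th, ... of the partial from the right).
  doubled (with −9 where >9): 4 7 3 3 4 → sum 21
  kept as-is: 8 7 4 1 → sum 20
Total = 21 + 20 = 41.
Check digit = (10 − (41 mod 10)) mod 10 = 9.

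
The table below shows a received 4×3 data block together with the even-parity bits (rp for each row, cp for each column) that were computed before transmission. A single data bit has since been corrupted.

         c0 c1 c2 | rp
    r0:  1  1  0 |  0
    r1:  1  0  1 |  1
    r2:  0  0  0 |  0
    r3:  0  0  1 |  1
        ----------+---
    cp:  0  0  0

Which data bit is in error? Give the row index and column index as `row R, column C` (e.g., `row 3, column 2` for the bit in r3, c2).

Recompute each row's even parity and compare to rp:
  r0: data parity 0, sent rp 0 → ok
  r1: data parity 0, sent rp 1 → mismatch
  r2: data parity 0, sent rp 0 → ok
  r3: data parity 1, sent rp 1 → ok
Recompute each column's even parity and compare to cp:
  c0: data parity 0, sent cp 0 → ok
  c1: data parity 1, sent cp 0 → mismatch
  c2: data parity 0, sent cp 0 → ok
Exactly one row (r1) and one column (c1) fail → the flipped bit is at their intersection.

row 1, column 1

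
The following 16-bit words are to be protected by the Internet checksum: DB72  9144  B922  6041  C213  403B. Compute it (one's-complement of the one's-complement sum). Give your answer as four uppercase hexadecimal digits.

7795

One's-complement addition (fold any carry out of bit 15 back into bit 0):
  0xDB72 + 0x9144 = 0x16CB6 → wrap carry → 0x6CB7
  0x6CB7 + 0xB922 = 0x125D9 → wrap carry → 0x25DA
  0x25DA + 0x6041 = 0x0861B
  0x861B + 0xC213 = 0x1482E → wrap carry → 0x482F
  0x482F + 0x403B = 0x0886A
One's-complement sum = 0x886A.
Checksum = ~0x886A & 0xFFFF = 0x7795.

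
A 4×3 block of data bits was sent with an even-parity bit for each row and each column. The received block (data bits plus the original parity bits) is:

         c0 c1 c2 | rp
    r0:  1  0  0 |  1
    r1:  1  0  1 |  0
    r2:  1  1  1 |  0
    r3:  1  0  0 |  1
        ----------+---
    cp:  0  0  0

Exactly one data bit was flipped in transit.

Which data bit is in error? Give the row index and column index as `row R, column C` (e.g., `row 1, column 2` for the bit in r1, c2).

Recompute each row's even parity and compare to rp:
  r0: data parity 1, sent rp 1 → ok
  r1: data parity 0, sent rp 0 → ok
  r2: data parity 1, sent rp 0 → mismatch
  r3: data parity 1, sent rp 1 → ok
Recompute each column's even parity and compare to cp:
  c0: data parity 0, sent cp 0 → ok
  c1: data parity 1, sent cp 0 → mismatch
  c2: data parity 0, sent cp 0 → ok
Exactly one row (r2) and one column (c1) fail → the flipped bit is at their intersection.

row 2, column 1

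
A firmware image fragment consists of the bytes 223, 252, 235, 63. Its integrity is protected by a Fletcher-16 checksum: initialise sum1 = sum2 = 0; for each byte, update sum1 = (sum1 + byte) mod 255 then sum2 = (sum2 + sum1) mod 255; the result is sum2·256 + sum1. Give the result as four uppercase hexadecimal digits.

8D08

Running sums (mod 255):
  after byte 0 (223): sum1=223, sum2=223
  after byte 1 (252): sum1=220, sum2=188
  after byte 2 (235): sum1=200, sum2=133
  after byte 3 (63): sum1=8, sum2=141
Checksum = sum2·256 + sum1 = 141·256 + 8 = 36104 = 0x8D08.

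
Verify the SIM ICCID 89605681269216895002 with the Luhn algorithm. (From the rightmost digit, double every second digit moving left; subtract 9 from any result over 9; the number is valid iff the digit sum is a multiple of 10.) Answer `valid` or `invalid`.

From the right, keep odd positions and double even positions (subtract 9 from any doubled value over 9):
  doubled (positions 2,4,...): 0 1 7 2 9 4 7 1 3 7 → sum 41
  kept (positions 1,3,...): 2 0 9 6 2 6 1 6 0 9 → sum 41
Total = 82.
82 mod 10 = 2, so the number is invalid.

invalid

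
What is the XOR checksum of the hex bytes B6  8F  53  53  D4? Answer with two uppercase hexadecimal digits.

ED

XOR the bytes together:
  start with 0xB6
  0xB6 ⊕ 0x8F = 0x39
  0x39 ⊕ 0x53 = 0x6A
  0x6A ⊕ 0x53 = 0x39
  0x39 ⊕ 0xD4 = 0xED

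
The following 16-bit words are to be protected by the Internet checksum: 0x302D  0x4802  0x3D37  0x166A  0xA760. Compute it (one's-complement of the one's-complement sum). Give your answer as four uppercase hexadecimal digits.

8CCE

One's-complement addition (fold any carry out of bit 15 back into bit 0):
  0x302D + 0x4802 = 0x0782F
  0x782F + 0x3D37 = 0x0B566
  0xB566 + 0x166A = 0x0CBD0
  0xCBD0 + 0xA760 = 0x17330 → wrap carry → 0x7331
One's-complement sum = 0x7331.
Checksum = ~0x7331 & 0xFFFF = 0x8CCE.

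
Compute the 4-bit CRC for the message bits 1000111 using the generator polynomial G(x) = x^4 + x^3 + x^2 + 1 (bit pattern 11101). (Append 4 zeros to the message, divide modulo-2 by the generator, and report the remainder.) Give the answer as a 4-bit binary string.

1100

Append 4 zeros: 10001110000. Divide by 11101 (XOR where the leading bit is 1):
  pos 0: 10001 XOR 11101 = 01100
  pos 1: 11001 XOR 11101 = 00100
  pos 3: 10010 XOR 11101 = 01111
  pos 4: 11110 XOR 11101 = 00011
Remainder (last 4 bits) = 1100. This is the CRC / FCS.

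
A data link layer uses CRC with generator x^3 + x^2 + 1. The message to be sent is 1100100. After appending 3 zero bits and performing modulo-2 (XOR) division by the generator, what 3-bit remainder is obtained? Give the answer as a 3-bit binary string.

101

Append 3 zeros: 1100100000. Divide by 1101 (XOR where the leading bit is 1):
  pos 0: 1100 XOR 1101 = 0001
  pos 3: 1100 XOR 1101 = 0001
  pos 6: 1000 XOR 1101 = 0101
Remainder (last 3 bits) = 101. This is the CRC / FCS.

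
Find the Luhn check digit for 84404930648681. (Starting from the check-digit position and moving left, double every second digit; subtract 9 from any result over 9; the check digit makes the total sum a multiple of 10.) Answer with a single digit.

Partial digits right→left: 1 8 6 8 4 6 0 3 9 4 0 4 4 8
Double every second digit counting from the check-digit position (so the 1st, 3rd, 5th, ... of the partial from the right).
  doubled (with −9 where >9): 2 3 8 0 9 0 8 → sum 30
  kept as-is: 8 8 6 3 4 4 8 → sum 41
Total = 30 + 41 = 71.
Check digit = (10 − (71 mod 10)) mod 10 = 9.

9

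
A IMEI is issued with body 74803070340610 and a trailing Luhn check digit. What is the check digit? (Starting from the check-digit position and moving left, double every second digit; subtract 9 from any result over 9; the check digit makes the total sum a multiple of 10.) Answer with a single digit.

Partial digits right→left: 0 1 6 0 4 3 0 7 0 3 0 8 4 7
Double every second digit counting from the check-digit position (so the 1st, 3rd, 5th, ... of the partial from the right).
  doubled (with −9 where >9): 0 3 8 0 0 0 8 → sum 19
  kept as-is: 1 0 3 7 3 8 7 → sum 29
Total = 19 + 29 = 48.
Check digit = (10 − (48 mod 10)) mod 10 = 2.

2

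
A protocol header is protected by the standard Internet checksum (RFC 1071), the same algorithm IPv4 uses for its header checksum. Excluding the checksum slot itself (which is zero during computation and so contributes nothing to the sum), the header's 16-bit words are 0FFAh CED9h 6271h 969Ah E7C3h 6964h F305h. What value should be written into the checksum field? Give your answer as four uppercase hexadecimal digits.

E3F1

One's-complement addition (fold any carry out of bit 15 back into bit 0):
  0x0FFA + 0xCED9 = 0x0DED3
  0xDED3 + 0x6271 = 0x14144 → wrap carry → 0x4145
  0x4145 + 0x969A = 0x0D7DF
  0xD7DF + 0xE7C3 = 0x1BFA2 → wrap carry → 0xBFA3
  0xBFA3 + 0x6964 = 0x12907 → wrap carry → 0x2908
  0x2908 + 0xF305 = 0x11C0D → wrap carry → 0x1C0E
One's-complement sum = 0x1C0E.
Checksum = ~0x1C0E & 0xFFFF = 0xE3F1.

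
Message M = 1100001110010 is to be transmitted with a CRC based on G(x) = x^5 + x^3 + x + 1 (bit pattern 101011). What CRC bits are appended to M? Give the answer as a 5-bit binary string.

Append 5 zeros: 110000111001000000. Divide by 101011 (XOR where the leading bit is 1):
  pos 0: 110000 XOR 101011 = 011011
  pos 1: 110111 XOR 101011 = 011100
  pos 2: 111001 XOR 101011 = 010010
  pos 3: 100101 XOR 101011 = 001110
  pos 5: 111000 XOR 101011 = 010011
  pos 6: 100111 XOR 101011 = 001100
  pos 8: 110000 XOR 101011 = 011011
  pos 9: 110110 XOR 101011 = 011101
  pos 10: 111010 XOR 101011 = 010001
  pos 11: 100010 XOR 101011 = 001001
Remainder (last 5 bits) = 10010. This is the CRC / FCS.

10010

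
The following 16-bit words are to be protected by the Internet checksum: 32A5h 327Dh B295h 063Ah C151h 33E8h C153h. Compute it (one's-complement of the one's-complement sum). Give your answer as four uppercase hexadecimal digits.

2B80

One's-complement addition (fold any carry out of bit 15 back into bit 0):
  0x32A5 + 0x327D = 0x06522
  0x6522 + 0xB295 = 0x117B7 → wrap carry → 0x17B8
  0x17B8 + 0x063A = 0x01DF2
  0x1DF2 + 0xC151 = 0x0DF43
  0xDF43 + 0x33E8 = 0x1132B → wrap carry → 0x132C
  0x132C + 0xC153 = 0x0D47F
One's-complement sum = 0xD47F.
Checksum = ~0xD47F & 0xFFFF = 0x2B80.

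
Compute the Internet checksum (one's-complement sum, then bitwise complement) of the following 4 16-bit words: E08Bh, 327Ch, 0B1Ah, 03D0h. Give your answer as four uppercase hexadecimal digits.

One's-complement addition (fold any carry out of bit 15 back into bit 0):
  0xE08B + 0x327C = 0x11307 → wrap carry → 0x1308
  0x1308 + 0x0B1A = 0x01E22
  0x1E22 + 0x03D0 = 0x021F2
One's-complement sum = 0x21F2.
Checksum = ~0x21F2 & 0xFFFF = 0xDE0D.

DE0D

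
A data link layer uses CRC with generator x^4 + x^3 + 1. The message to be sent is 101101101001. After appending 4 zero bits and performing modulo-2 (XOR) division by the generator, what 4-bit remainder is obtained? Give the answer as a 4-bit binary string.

Append 4 zeros: 1011011010010000. Divide by 11001 (XOR where the leading bit is 1):
  pos 0: 10110 XOR 11001 = 01111
  pos 1: 11111 XOR 11001 = 00110
  pos 3: 11010 XOR 11001 = 00011
  pos 6: 11100 XOR 11001 = 00101
  pos 8: 10110 XOR 11001 = 01111
  pos 9: 11110 XOR 11001 = 00111
  pos 11: 11100 XOR 11001 = 00101
Remainder (last 4 bits) = 0101. This is the CRC / FCS.

0101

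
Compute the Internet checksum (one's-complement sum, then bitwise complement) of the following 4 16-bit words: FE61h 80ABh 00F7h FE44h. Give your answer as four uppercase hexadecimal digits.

One's-complement addition (fold any carry out of bit 15 back into bit 0):
  0xFE61 + 0x80AB = 0x17F0C → wrap carry → 0x7F0D
  0x7F0D + 0x00F7 = 0x08004
  0x8004 + 0xFE44 = 0x17E48 → wrap carry → 0x7E49
One's-complement sum = 0x7E49.
Checksum = ~0x7E49 & 0xFFFF = 0x81B6.

81B6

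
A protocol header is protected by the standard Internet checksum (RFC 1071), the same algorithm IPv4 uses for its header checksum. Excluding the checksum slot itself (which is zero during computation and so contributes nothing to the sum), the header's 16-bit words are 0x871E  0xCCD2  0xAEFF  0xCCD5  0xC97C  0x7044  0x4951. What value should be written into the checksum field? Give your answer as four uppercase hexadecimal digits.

AD26

One's-complement addition (fold any carry out of bit 15 back into bit 0):
  0x871E + 0xCCD2 = 0x153F0 → wrap carry → 0x53F1
  0x53F1 + 0xAEFF = 0x102F0 → wrap carry → 0x02F1
  0x02F1 + 0xCCD5 = 0x0CFC6
  0xCFC6 + 0xC97C = 0x19942 → wrap carry → 0x9943
  0x9943 + 0x7044 = 0x10987 → wrap carry → 0x0988
  0x0988 + 0x4951 = 0x052D9
One's-complement sum = 0x52D9.
Checksum = ~0x52D9 & 0xFFFF = 0xAD26.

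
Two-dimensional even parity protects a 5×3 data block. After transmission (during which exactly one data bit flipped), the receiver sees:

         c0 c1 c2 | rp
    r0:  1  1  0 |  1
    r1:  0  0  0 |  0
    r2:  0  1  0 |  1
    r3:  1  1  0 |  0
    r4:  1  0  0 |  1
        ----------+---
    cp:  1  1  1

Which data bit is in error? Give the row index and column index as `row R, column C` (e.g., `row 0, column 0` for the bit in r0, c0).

row 0, column 2

Recompute each row's even parity and compare to rp:
  r0: data parity 0, sent rp 1 → mismatch
  r1: data parity 0, sent rp 0 → ok
  r2: data parity 1, sent rp 1 → ok
  r3: data parity 0, sent rp 0 → ok
  r4: data parity 1, sent rp 1 → ok
Recompute each column's even parity and compare to cp:
  c0: data parity 1, sent cp 1 → ok
  c1: data parity 1, sent cp 1 → ok
  c2: data parity 0, sent cp 1 → mismatch
Exactly one row (r0) and one column (c2) fail → the flipped bit is at their intersection.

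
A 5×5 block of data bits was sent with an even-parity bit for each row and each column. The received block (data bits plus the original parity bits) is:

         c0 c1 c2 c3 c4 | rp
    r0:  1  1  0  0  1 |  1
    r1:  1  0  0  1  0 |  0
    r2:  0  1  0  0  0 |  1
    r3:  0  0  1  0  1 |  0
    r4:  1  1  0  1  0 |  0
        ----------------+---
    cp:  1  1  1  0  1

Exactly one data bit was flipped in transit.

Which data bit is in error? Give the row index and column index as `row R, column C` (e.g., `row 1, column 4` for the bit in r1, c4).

row 4, column 4

Recompute each row's even parity and compare to rp:
  r0: data parity 1, sent rp 1 → ok
  r1: data parity 0, sent rp 0 → ok
  r2: data parity 1, sent rp 1 → ok
  r3: data parity 0, sent rp 0 → ok
  r4: data parity 1, sent rp 0 → mismatch
Recompute each column's even parity and compare to cp:
  c0: data parity 1, sent cp 1 → ok
  c1: data parity 1, sent cp 1 → ok
  c2: data parity 1, sent cp 1 → ok
  c3: data parity 0, sent cp 0 → ok
  c4: data parity 0, sent cp 1 → mismatch
Exactly one row (r4) and one column (c4) fail → the flipped bit is at their intersection.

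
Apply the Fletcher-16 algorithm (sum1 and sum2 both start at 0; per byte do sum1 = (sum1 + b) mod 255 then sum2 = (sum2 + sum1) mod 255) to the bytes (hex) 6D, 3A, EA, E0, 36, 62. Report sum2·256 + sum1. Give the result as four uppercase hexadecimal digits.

D00C

Running sums (mod 255):
  after byte 0 (6D): sum1=109, sum2=109
  after byte 1 (3A): sum1=167, sum2=21
  after byte 2 (EA): sum1=146, sum2=167
  after byte 3 (E0): sum1=115, sum2=27
  after byte 4 (36): sum1=169, sum2=196
  after byte 5 (62): sum1=12, sum2=208
Checksum = sum2·256 + sum1 = 208·256 + 12 = 53260 = 0xD00C.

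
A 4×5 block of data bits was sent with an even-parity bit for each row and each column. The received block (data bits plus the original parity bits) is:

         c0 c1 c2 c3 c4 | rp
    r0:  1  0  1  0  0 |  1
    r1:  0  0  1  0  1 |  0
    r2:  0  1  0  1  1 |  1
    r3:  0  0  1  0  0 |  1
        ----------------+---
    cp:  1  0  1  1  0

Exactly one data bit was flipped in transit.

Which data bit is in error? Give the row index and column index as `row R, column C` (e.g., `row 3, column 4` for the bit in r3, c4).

row 0, column 1

Recompute each row's even parity and compare to rp:
  r0: data parity 0, sent rp 1 → mismatch
  r1: data parity 0, sent rp 0 → ok
  r2: data parity 1, sent rp 1 → ok
  r3: data parity 1, sent rp 1 → ok
Recompute each column's even parity and compare to cp:
  c0: data parity 1, sent cp 1 → ok
  c1: data parity 1, sent cp 0 → mismatch
  c2: data parity 1, sent cp 1 → ok
  c3: data parity 1, sent cp 1 → ok
  c4: data parity 0, sent cp 0 → ok
Exactly one row (r0) and one column (c1) fail → the flipped bit is at their intersection.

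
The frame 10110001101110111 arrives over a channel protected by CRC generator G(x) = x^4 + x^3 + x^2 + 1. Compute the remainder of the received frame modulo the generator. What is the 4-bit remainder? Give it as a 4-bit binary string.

Modulo-2 division of 10110001101110111 by 11101:
  pos 0: 10110 XOR 11101 = 01011
  pos 1: 10110 XOR 11101 = 01011
  pos 2: 10110 XOR 11101 = 01011
  pos 3: 10111 XOR 11101 = 01010
  pos 4: 10101 XOR 11101 = 01000
  pos 5: 10000 XOR 11101 = 01101
  pos 6: 11011 XOR 11101 = 00110
  pos 8: 11011 XOR 11101 = 00110
  pos 10: 11001 XOR 11101 = 00100
  pos 12: 10011 XOR 11101 = 01110
Remainder = 1110 (nonzero — an error is detected).

1110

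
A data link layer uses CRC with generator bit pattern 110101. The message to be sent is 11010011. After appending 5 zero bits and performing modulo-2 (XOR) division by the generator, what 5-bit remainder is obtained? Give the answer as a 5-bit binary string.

00001

Append 5 zeros: 1101001100000. Divide by 110101 (XOR where the leading bit is 1):
  pos 0: 110100 XOR 110101 = 000001
  pos 5: 111000 XOR 110101 = 001101
  pos 7: 110100 XOR 110101 = 000001
Remainder (last 5 bits) = 00001. This is the CRC / FCS.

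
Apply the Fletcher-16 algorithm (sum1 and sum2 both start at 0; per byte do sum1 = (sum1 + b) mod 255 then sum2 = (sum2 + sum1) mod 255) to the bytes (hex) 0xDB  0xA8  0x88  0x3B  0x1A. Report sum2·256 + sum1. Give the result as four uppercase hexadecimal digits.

Running sums (mod 255):
  after byte 0 (0xDB): sum1=219, sum2=219
  after byte 1 (0xA8): sum1=132, sum2=96
  after byte 2 (0x88): sum1=13, sum2=109
  after byte 3 (0x3B): sum1=72, sum2=181
  after byte 4 (0x1A): sum1=98, sum2=24
Checksum = sum2·256 + sum1 = 24·256 + 98 = 6242 = 0x1862.

1862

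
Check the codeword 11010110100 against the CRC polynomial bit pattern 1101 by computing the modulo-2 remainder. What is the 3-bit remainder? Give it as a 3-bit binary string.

Modulo-2 division of 11010110100 by 1101:
  pos 0: 1101 XOR 1101 = 0000
  pos 5: 1101 XOR 1101 = 0000
Remainder = 000 (zero — the frame passes the CRC check).

000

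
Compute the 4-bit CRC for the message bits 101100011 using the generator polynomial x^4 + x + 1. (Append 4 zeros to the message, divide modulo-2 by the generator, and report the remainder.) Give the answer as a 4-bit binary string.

Append 4 zeros: 1011000110000. Divide by 10011 (XOR where the leading bit is 1):
  pos 0: 10110 XOR 10011 = 00101
  pos 2: 10100 XOR 10011 = 00111
  pos 4: 11111 XOR 10011 = 01100
  pos 5: 11000 XOR 10011 = 01011
  pos 6: 10110 XOR 10011 = 00101
  pos 8: 10100 XOR 10011 = 00111
Remainder (last 4 bits) = 0111. This is the CRC / FCS.

0111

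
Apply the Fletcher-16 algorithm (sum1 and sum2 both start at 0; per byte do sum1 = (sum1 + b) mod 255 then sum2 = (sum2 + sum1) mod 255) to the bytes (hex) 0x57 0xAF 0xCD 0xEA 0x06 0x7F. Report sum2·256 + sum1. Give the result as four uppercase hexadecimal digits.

Running sums (mod 255):
  after byte 0 (0x57): sum1=87, sum2=87
  after byte 1 (0xAF): sum1=7, sum2=94
  after byte 2 (0xCD): sum1=212, sum2=51
  after byte 3 (0xEA): sum1=191, sum2=242
  after byte 4 (0x06): sum1=197, sum2=184
  after byte 5 (0x7F): sum1=69, sum2=253
Checksum = sum2·256 + sum1 = 253·256 + 69 = 64837 = 0xFD45.

FD45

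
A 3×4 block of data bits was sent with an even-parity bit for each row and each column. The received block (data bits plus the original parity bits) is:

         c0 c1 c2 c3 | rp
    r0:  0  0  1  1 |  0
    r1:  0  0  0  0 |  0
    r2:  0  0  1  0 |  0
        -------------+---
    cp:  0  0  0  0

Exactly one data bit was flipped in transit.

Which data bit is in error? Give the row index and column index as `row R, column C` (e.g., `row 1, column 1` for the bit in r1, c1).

Recompute each row's even parity and compare to rp:
  r0: data parity 0, sent rp 0 → ok
  r1: data parity 0, sent rp 0 → ok
  r2: data parity 1, sent rp 0 → mismatch
Recompute each column's even parity and compare to cp:
  c0: data parity 0, sent cp 0 → ok
  c1: data parity 0, sent cp 0 → ok
  c2: data parity 0, sent cp 0 → ok
  c3: data parity 1, sent cp 0 → mismatch
Exactly one row (r2) and one column (c3) fail → the flipped bit is at their intersection.

row 2, column 3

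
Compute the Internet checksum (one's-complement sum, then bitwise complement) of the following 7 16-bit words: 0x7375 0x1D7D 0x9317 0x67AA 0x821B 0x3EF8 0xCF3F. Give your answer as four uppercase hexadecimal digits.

E3F7

One's-complement addition (fold any carry out of bit 15 back into bit 0):
  0x7375 + 0x1D7D = 0x090F2
  0x90F2 + 0x9317 = 0x12409 → wrap carry → 0x240A
  0x240A + 0x67AA = 0x08BB4
  0x8BB4 + 0x821B = 0x10DCF → wrap carry → 0x0DD0
  0x0DD0 + 0x3EF8 = 0x04CC8
  0x4CC8 + 0xCF3F = 0x11C07 → wrap carry → 0x1C08
One's-complement sum = 0x1C08.
Checksum = ~0x1C08 & 0xFFFF = 0xE3F7.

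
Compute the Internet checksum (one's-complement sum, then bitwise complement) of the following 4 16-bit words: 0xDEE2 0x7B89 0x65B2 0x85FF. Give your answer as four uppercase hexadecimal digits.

B9E1

One's-complement addition (fold any carry out of bit 15 back into bit 0):
  0xDEE2 + 0x7B89 = 0x15A6B → wrap carry → 0x5A6C
  0x5A6C + 0x65B2 = 0x0C01E
  0xC01E + 0x85FF = 0x1461D → wrap carry → 0x461E
One's-complement sum = 0x461E.
Checksum = ~0x461E & 0xFFFF = 0xB9E1.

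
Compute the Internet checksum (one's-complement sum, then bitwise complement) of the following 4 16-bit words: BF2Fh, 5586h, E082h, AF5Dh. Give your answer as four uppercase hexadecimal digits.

One's-complement addition (fold any carry out of bit 15 back into bit 0):
  0xBF2F + 0x5586 = 0x114B5 → wrap carry → 0x14B6
  0x14B6 + 0xE082 = 0x0F538
  0xF538 + 0xAF5D = 0x1A495 → wrap carry → 0xA496
One's-complement sum = 0xA496.
Checksum = ~0xA496 & 0xFFFF = 0x5B69.

5B69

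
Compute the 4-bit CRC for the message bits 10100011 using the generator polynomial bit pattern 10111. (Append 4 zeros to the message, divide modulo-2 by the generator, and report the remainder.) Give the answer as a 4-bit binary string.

1010

Append 4 zeros: 101000110000. Divide by 10111 (XOR where the leading bit is 1):
  pos 0: 10100 XOR 10111 = 00011
  pos 3: 11011 XOR 10111 = 01100
  pos 4: 11000 XOR 10111 = 01111
  pos 5: 11110 XOR 10111 = 01001
  pos 6: 10010 XOR 10111 = 00101
Remainder (last 4 bits) = 1010. This is the CRC / FCS.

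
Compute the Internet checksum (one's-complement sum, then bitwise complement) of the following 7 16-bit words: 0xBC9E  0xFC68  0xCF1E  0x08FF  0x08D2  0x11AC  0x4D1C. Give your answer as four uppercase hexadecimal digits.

0740

One's-complement addition (fold any carry out of bit 15 back into bit 0):
  0xBC9E + 0xFC68 = 0x1B906 → wrap carry → 0xB907
  0xB907 + 0xCF1E = 0x18825 → wrap carry → 0x8826
  0x8826 + 0x08FF = 0x09125
  0x9125 + 0x08D2 = 0x099F7
  0x99F7 + 0x11AC = 0x0ABA3
  0xABA3 + 0x4D1C = 0x0F8BF
One's-complement sum = 0xF8BF.
Checksum = ~0xF8BF & 0xFFFF = 0x0740.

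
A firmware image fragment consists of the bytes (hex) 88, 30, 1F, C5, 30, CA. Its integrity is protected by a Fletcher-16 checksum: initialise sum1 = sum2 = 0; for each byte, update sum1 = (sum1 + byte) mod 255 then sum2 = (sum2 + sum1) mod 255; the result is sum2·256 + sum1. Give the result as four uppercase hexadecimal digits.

Running sums (mod 255):
  after byte 0 (88): sum1=136, sum2=136
  after byte 1 (30): sum1=184, sum2=65
  after byte 2 (1F): sum1=215, sum2=25
  after byte 3 (C5): sum1=157, sum2=182
  after byte 4 (30): sum1=205, sum2=132
  after byte 5 (CA): sum1=152, sum2=29
Checksum = sum2·256 + sum1 = 29·256 + 152 = 7576 = 0x1D98.

1D98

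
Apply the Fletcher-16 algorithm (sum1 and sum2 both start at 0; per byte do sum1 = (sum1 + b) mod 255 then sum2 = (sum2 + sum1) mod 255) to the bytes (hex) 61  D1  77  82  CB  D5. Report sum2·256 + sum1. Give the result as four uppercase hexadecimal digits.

Running sums (mod 255):
  after byte 0 (61): sum1=97, sum2=97
  after byte 1 (D1): sum1=51, sum2=148
  after byte 2 (77): sum1=170, sum2=63
  after byte 3 (82): sum1=45, sum2=108
  after byte 4 (CB): sum1=248, sum2=101
  after byte 5 (D5): sum1=206, sum2=52
Checksum = sum2·256 + sum1 = 52·256 + 206 = 13518 = 0x34CE.

34CE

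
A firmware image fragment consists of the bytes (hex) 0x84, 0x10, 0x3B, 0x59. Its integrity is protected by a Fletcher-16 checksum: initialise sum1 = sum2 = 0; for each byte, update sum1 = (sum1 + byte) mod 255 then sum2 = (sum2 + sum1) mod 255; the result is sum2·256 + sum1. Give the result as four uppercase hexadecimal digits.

1229

Running sums (mod 255):
  after byte 0 (0x84): sum1=132, sum2=132
  after byte 1 (0x10): sum1=148, sum2=25
  after byte 2 (0x3B): sum1=207, sum2=232
  after byte 3 (0x59): sum1=41, sum2=18
Checksum = sum2·256 + sum1 = 18·256 + 41 = 4649 = 0x1229.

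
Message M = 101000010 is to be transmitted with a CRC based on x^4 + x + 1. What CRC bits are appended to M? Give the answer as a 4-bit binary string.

1110

Append 4 zeros: 1010000100000. Divide by 10011 (XOR where the leading bit is 1):
  pos 0: 10100 XOR 10011 = 00111
  pos 2: 11100 XOR 10011 = 01111
  pos 3: 11111 XOR 10011 = 01100
  pos 4: 11000 XOR 10011 = 01011
  pos 5: 10110 XOR 10011 = 00101
  pos 7: 10100 XOR 10011 = 00111
Remainder (last 4 bits) = 1110. This is the CRC / FCS.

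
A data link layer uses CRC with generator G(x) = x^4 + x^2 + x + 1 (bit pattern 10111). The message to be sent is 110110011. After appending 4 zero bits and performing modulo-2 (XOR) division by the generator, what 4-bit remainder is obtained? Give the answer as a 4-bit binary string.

0110

Append 4 zeros: 1101100110000. Divide by 10111 (XOR where the leading bit is 1):
  pos 0: 11011 XOR 10111 = 01100
  pos 1: 11000 XOR 10111 = 01111
  pos 2: 11110 XOR 10111 = 01001
  pos 3: 10011 XOR 10111 = 00100
  pos 5: 10010 XOR 10111 = 00101
  pos 7: 10100 XOR 10111 = 00011
Remainder (last 4 bits) = 0110. This is the CRC / FCS.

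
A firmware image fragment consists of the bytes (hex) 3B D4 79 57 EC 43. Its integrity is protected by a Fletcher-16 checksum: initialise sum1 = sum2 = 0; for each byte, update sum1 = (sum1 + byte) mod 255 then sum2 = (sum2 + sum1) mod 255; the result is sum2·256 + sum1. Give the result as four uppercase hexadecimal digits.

9411

Running sums (mod 255):
  after byte 0 (3B): sum1=59, sum2=59
  after byte 1 (D4): sum1=16, sum2=75
  after byte 2 (79): sum1=137, sum2=212
  after byte 3 (57): sum1=224, sum2=181
  after byte 4 (EC): sum1=205, sum2=131
  after byte 5 (43): sum1=17, sum2=148
Checksum = sum2·256 + sum1 = 148·256 + 17 = 37905 = 0x9411.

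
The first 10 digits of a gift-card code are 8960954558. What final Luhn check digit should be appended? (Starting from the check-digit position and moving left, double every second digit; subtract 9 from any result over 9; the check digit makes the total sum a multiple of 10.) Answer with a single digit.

0

Partial digits right→left: 8 5 5 4 5 9 0 6 9 8
Double every second digit counting from the check-digit position (so the 1st, 3rd, 5th, ... of the partial from the right).
  doubled (with −9 where >9): 7 1 1 0 9 → sum 18
  kept as-is: 5 4 9 6 8 → sum 32
Total = 18 + 32 = 50.
Check digit = (10 − (50 mod 10)) mod 10 = 0.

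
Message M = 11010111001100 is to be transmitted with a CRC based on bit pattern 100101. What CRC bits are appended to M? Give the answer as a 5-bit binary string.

Append 5 zeros: 1101011100110000000. Divide by 100101 (XOR where the leading bit is 1):
  pos 0: 110101 XOR 100101 = 010000
  pos 1: 100001 XOR 100101 = 000100
  pos 4: 100100 XOR 100101 = 000001
  pos 9: 111000 XOR 100101 = 011101
  pos 10: 111010 XOR 100101 = 011111
  pos 11: 111110 XOR 100101 = 011011
  pos 12: 110110 XOR 100101 = 010011
  pos 13: 100110 XOR 100101 = 000011
Remainder (last 5 bits) = 00011. This is the CRC / FCS.

00011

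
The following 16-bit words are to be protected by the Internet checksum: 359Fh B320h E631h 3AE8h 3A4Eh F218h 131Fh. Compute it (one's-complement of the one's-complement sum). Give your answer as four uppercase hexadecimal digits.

B69F

One's-complement addition (fold any carry out of bit 15 back into bit 0):
  0x359F + 0xB320 = 0x0E8BF
  0xE8BF + 0xE631 = 0x1CEF0 → wrap carry → 0xCEF1
  0xCEF1 + 0x3AE8 = 0x109D9 → wrap carry → 0x09DA
  0x09DA + 0x3A4E = 0x04428
  0x4428 + 0xF218 = 0x13640 → wrap carry → 0x3641
  0x3641 + 0x131F = 0x04960
One's-complement sum = 0x4960.
Checksum = ~0x4960 & 0xFFFF = 0xB69F.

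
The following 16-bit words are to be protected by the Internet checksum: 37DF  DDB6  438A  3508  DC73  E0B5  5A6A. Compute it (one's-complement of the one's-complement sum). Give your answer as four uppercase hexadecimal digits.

5A43

One's-complement addition (fold any carry out of bit 15 back into bit 0):
  0x37DF + 0xDDB6 = 0x11595 → wrap carry → 0x1596
  0x1596 + 0x438A = 0x05920
  0x5920 + 0x3508 = 0x08E28
  0x8E28 + 0xDC73 = 0x16A9B → wrap carry → 0x6A9C
  0x6A9C + 0xE0B5 = 0x14B51 → wrap carry → 0x4B52
  0x4B52 + 0x5A6A = 0x0A5BC
One's-complement sum = 0xA5BC.
Checksum = ~0xA5BC & 0xFFFF = 0x5A43.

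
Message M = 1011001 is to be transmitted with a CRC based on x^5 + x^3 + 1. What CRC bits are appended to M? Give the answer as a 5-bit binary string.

Append 5 zeros: 101100100000. Divide by 101001 (XOR where the leading bit is 1):
  pos 0: 101100 XOR 101001 = 000101
  pos 3: 101100 XOR 101001 = 000101
  pos 6: 101000 XOR 101001 = 000001
Remainder (last 5 bits) = 00001. This is the CRC / FCS.

00001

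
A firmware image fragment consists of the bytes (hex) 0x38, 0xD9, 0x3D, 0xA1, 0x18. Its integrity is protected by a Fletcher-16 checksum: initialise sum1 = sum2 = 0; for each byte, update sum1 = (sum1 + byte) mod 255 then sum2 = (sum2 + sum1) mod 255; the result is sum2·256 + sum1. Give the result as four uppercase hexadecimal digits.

Running sums (mod 255):
  after byte 0 (0x38): sum1=56, sum2=56
  after byte 1 (0xD9): sum1=18, sum2=74
  after byte 2 (0x3D): sum1=79, sum2=153
  after byte 3 (0xA1): sum1=240, sum2=138
  after byte 4 (0x18): sum1=9, sum2=147
Checksum = sum2·256 + sum1 = 147·256 + 9 = 37641 = 0x9309.

9309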